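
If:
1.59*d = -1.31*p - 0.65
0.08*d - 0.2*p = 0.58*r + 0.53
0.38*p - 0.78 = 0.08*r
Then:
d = -1.80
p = 1.69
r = -1.74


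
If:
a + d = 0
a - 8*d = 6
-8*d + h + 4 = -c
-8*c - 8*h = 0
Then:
No Solution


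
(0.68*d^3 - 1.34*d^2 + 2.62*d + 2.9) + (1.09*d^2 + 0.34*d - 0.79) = 0.68*d^3 - 0.25*d^2 + 2.96*d + 2.11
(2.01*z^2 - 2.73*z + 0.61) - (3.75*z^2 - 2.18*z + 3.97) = -1.74*z^2 - 0.55*z - 3.36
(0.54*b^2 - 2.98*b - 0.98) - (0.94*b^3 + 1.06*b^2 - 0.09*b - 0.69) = -0.94*b^3 - 0.52*b^2 - 2.89*b - 0.29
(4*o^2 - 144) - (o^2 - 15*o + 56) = 3*o^2 + 15*o - 200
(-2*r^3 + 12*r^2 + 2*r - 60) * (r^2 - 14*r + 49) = -2*r^5 + 40*r^4 - 264*r^3 + 500*r^2 + 938*r - 2940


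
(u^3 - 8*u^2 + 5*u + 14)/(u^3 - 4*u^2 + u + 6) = (u - 7)/(u - 3)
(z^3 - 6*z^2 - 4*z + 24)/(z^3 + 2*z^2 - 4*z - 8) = (z - 6)/(z + 2)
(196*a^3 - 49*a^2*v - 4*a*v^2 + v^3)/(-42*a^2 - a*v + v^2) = (-28*a^2 + 3*a*v + v^2)/(6*a + v)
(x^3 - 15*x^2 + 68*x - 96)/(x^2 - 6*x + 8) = (x^2 - 11*x + 24)/(x - 2)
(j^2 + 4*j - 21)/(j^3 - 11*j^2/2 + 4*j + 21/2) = 2*(j + 7)/(2*j^2 - 5*j - 7)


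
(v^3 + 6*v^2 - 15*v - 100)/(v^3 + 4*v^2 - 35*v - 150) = (v - 4)/(v - 6)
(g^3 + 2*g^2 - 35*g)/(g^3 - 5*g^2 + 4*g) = (g^2 + 2*g - 35)/(g^2 - 5*g + 4)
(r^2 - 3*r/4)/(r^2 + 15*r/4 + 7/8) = 2*r*(4*r - 3)/(8*r^2 + 30*r + 7)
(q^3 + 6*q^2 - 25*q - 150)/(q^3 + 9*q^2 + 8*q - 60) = (q - 5)/(q - 2)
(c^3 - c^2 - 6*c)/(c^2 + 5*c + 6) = c*(c - 3)/(c + 3)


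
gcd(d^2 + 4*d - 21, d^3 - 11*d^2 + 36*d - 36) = d - 3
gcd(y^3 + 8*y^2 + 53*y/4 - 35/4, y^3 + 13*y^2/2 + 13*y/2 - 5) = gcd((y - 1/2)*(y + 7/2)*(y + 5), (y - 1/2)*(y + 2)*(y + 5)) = y^2 + 9*y/2 - 5/2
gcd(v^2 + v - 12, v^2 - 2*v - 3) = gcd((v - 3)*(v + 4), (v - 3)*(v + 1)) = v - 3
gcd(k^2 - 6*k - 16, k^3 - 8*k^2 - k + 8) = k - 8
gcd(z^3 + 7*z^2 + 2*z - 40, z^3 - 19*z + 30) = z^2 + 3*z - 10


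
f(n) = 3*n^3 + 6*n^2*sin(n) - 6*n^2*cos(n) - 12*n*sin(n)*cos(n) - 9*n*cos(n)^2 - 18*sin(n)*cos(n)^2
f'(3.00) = 43.38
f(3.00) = 118.16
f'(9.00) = 502.33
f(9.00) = 2797.25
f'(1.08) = 44.90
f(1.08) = -4.42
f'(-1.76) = -11.52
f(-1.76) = -26.03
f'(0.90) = 26.29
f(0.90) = -10.86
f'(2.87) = 47.71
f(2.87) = 112.24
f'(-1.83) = -17.95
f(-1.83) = -24.99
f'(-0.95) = 40.12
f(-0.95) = -7.67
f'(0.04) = -28.25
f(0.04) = -1.11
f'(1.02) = 38.98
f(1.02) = -6.94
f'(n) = 6*n^2*sin(n) + 6*n^2*cos(n) + 9*n^2 + 12*n*sin(n)^2 + 18*n*sin(n)*cos(n) + 12*n*sin(n) - 12*n*cos(n)^2 - 12*n*cos(n) + 36*sin(n)^2*cos(n) - 12*sin(n)*cos(n) - 18*cos(n)^3 - 9*cos(n)^2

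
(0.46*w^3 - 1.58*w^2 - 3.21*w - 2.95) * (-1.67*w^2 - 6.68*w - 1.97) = -0.7682*w^5 - 0.4342*w^4 + 15.0089*w^3 + 29.4819*w^2 + 26.0297*w + 5.8115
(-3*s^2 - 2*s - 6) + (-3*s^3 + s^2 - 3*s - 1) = -3*s^3 - 2*s^2 - 5*s - 7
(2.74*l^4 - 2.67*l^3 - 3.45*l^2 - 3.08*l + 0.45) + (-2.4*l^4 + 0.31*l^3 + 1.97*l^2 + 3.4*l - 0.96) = 0.34*l^4 - 2.36*l^3 - 1.48*l^2 + 0.32*l - 0.51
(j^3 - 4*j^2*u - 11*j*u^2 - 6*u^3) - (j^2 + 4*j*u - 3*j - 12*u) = j^3 - 4*j^2*u - j^2 - 11*j*u^2 - 4*j*u + 3*j - 6*u^3 + 12*u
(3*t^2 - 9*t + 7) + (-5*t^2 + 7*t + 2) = -2*t^2 - 2*t + 9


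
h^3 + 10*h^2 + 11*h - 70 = (h - 2)*(h + 5)*(h + 7)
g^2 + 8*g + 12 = (g + 2)*(g + 6)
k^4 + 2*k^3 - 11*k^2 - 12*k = k*(k - 3)*(k + 1)*(k + 4)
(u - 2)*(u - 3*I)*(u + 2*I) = u^3 - 2*u^2 - I*u^2 + 6*u + 2*I*u - 12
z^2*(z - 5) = z^3 - 5*z^2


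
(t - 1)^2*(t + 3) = t^3 + t^2 - 5*t + 3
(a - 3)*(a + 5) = a^2 + 2*a - 15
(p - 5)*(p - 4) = p^2 - 9*p + 20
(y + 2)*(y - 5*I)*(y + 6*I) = y^3 + 2*y^2 + I*y^2 + 30*y + 2*I*y + 60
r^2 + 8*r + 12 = (r + 2)*(r + 6)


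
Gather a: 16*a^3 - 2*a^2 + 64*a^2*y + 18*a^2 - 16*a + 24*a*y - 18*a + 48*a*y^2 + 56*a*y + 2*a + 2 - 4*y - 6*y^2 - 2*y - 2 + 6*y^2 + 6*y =16*a^3 + a^2*(64*y + 16) + a*(48*y^2 + 80*y - 32)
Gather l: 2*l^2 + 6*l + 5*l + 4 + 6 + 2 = 2*l^2 + 11*l + 12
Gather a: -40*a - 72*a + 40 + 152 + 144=336 - 112*a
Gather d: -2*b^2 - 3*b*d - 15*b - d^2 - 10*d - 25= -2*b^2 - 15*b - d^2 + d*(-3*b - 10) - 25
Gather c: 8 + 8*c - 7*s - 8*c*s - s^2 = c*(8 - 8*s) - s^2 - 7*s + 8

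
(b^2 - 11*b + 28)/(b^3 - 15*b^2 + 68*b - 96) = (b - 7)/(b^2 - 11*b + 24)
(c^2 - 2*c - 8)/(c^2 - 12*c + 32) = (c + 2)/(c - 8)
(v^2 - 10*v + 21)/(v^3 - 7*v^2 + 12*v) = (v - 7)/(v*(v - 4))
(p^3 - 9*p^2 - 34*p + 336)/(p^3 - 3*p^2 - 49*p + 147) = (p^2 - 2*p - 48)/(p^2 + 4*p - 21)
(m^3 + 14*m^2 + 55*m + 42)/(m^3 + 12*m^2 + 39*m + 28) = (m + 6)/(m + 4)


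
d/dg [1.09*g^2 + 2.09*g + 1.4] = 2.18*g + 2.09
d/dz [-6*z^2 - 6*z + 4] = -12*z - 6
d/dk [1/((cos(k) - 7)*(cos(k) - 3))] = 2*(cos(k) - 5)*sin(k)/((cos(k) - 7)^2*(cos(k) - 3)^2)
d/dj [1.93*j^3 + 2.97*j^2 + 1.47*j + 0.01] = 5.79*j^2 + 5.94*j + 1.47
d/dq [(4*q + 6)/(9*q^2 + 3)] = 4*(-3*q^2 - 9*q + 1)/(3*(9*q^4 + 6*q^2 + 1))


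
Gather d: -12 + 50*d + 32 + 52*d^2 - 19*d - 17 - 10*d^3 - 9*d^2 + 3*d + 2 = -10*d^3 + 43*d^2 + 34*d + 5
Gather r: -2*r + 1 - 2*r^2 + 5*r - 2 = -2*r^2 + 3*r - 1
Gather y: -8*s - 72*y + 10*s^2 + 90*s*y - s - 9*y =10*s^2 - 9*s + y*(90*s - 81)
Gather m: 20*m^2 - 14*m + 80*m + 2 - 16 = 20*m^2 + 66*m - 14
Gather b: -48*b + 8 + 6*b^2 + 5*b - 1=6*b^2 - 43*b + 7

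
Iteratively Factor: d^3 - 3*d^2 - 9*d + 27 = (d - 3)*(d^2 - 9) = (d - 3)*(d + 3)*(d - 3)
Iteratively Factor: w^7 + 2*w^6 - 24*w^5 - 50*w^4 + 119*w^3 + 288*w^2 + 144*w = (w - 4)*(w^6 + 6*w^5 - 50*w^3 - 81*w^2 - 36*w) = (w - 4)*(w - 3)*(w^5 + 9*w^4 + 27*w^3 + 31*w^2 + 12*w) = (w - 4)*(w - 3)*(w + 3)*(w^4 + 6*w^3 + 9*w^2 + 4*w) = w*(w - 4)*(w - 3)*(w + 3)*(w^3 + 6*w^2 + 9*w + 4) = w*(w - 4)*(w - 3)*(w + 1)*(w + 3)*(w^2 + 5*w + 4) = w*(w - 4)*(w - 3)*(w + 1)^2*(w + 3)*(w + 4)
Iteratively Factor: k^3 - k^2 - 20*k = (k + 4)*(k^2 - 5*k) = (k - 5)*(k + 4)*(k)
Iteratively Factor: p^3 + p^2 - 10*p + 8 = (p - 1)*(p^2 + 2*p - 8) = (p - 1)*(p + 4)*(p - 2)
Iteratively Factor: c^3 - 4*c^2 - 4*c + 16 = (c + 2)*(c^2 - 6*c + 8) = (c - 2)*(c + 2)*(c - 4)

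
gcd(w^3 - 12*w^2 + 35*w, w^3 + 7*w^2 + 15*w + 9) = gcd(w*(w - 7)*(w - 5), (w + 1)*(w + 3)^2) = 1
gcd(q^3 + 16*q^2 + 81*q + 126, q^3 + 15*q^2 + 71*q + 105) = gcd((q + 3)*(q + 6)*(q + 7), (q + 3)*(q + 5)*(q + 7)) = q^2 + 10*q + 21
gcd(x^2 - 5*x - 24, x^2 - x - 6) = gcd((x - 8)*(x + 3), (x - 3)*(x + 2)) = 1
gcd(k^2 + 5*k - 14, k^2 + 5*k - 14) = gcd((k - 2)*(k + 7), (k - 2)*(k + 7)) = k^2 + 5*k - 14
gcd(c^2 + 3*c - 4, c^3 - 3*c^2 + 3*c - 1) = c - 1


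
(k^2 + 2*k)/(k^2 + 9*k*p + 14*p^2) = k*(k + 2)/(k^2 + 9*k*p + 14*p^2)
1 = 1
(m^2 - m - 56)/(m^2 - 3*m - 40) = (m + 7)/(m + 5)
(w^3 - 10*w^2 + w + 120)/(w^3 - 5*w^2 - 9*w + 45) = (w - 8)/(w - 3)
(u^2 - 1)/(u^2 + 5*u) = (u^2 - 1)/(u*(u + 5))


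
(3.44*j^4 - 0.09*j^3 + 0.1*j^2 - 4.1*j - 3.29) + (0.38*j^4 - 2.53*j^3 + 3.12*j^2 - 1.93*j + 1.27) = 3.82*j^4 - 2.62*j^3 + 3.22*j^2 - 6.03*j - 2.02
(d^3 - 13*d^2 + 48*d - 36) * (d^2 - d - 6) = d^5 - 14*d^4 + 55*d^3 - 6*d^2 - 252*d + 216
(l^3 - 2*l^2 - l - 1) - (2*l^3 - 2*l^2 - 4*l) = -l^3 + 3*l - 1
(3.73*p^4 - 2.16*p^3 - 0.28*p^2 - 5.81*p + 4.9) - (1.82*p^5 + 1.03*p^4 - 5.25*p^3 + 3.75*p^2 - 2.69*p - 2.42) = -1.82*p^5 + 2.7*p^4 + 3.09*p^3 - 4.03*p^2 - 3.12*p + 7.32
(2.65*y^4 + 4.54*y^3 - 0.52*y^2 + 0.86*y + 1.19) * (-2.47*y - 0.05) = -6.5455*y^5 - 11.3463*y^4 + 1.0574*y^3 - 2.0982*y^2 - 2.9823*y - 0.0595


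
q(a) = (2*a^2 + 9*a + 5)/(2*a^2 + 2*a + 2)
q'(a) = (-4*a - 2)*(2*a^2 + 9*a + 5)/(2*a^2 + 2*a + 2)^2 + (4*a + 9)/(2*a^2 + 2*a + 2)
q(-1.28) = -1.19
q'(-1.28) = 0.06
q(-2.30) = -0.64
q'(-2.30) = -0.60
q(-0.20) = 1.95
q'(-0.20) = 3.49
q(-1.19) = -1.17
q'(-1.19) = 0.41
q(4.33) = 1.69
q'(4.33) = -0.13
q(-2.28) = -0.65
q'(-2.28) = -0.61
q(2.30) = 2.11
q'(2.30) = -0.32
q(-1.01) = -1.01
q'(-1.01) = 1.43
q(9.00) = 1.36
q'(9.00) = -0.04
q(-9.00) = 0.59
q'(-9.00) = -0.05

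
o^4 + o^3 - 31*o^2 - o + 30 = (o - 5)*(o - 1)*(o + 1)*(o + 6)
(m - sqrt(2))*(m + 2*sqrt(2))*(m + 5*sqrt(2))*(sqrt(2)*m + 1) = sqrt(2)*m^4 + 13*m^3 + 12*sqrt(2)*m^2 - 34*m - 20*sqrt(2)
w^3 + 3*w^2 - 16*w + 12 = (w - 2)*(w - 1)*(w + 6)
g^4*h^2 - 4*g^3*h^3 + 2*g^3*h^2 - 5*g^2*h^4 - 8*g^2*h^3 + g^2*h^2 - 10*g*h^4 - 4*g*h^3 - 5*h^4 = (g - 5*h)*(g + h)*(g*h + h)^2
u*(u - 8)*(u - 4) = u^3 - 12*u^2 + 32*u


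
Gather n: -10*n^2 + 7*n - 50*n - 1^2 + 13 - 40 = -10*n^2 - 43*n - 28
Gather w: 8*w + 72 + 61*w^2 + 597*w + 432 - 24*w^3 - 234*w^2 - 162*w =-24*w^3 - 173*w^2 + 443*w + 504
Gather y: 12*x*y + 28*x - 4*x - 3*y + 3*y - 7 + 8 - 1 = 12*x*y + 24*x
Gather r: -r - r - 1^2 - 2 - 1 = -2*r - 4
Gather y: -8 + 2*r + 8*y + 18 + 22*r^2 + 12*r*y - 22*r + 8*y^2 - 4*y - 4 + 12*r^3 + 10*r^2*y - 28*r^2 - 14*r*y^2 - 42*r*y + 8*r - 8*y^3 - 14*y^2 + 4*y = 12*r^3 - 6*r^2 - 12*r - 8*y^3 + y^2*(-14*r - 6) + y*(10*r^2 - 30*r + 8) + 6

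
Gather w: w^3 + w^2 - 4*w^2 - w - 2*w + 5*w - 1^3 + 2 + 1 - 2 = w^3 - 3*w^2 + 2*w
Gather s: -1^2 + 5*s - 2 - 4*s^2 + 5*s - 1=-4*s^2 + 10*s - 4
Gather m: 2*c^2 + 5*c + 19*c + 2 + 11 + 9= 2*c^2 + 24*c + 22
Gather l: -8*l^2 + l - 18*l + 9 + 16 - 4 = -8*l^2 - 17*l + 21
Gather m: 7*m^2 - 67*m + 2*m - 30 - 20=7*m^2 - 65*m - 50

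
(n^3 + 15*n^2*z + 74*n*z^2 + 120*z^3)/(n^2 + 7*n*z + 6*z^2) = (n^2 + 9*n*z + 20*z^2)/(n + z)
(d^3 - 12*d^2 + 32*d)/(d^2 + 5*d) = (d^2 - 12*d + 32)/(d + 5)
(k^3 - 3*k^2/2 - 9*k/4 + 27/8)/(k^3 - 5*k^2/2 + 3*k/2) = (k^2 - 9/4)/(k*(k - 1))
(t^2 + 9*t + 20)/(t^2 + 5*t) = (t + 4)/t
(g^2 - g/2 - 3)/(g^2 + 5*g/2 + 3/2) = (g - 2)/(g + 1)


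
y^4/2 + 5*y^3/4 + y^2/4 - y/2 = y*(y/2 + 1)*(y - 1/2)*(y + 1)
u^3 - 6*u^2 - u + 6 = (u - 6)*(u - 1)*(u + 1)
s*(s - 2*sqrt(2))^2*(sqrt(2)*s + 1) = sqrt(2)*s^4 - 7*s^3 + 4*sqrt(2)*s^2 + 8*s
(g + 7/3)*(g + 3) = g^2 + 16*g/3 + 7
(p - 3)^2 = p^2 - 6*p + 9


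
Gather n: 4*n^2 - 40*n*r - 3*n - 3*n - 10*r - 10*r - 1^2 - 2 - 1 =4*n^2 + n*(-40*r - 6) - 20*r - 4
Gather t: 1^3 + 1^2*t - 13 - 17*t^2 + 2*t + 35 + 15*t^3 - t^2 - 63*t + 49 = 15*t^3 - 18*t^2 - 60*t + 72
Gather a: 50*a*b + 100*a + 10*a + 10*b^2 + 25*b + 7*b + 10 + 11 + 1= a*(50*b + 110) + 10*b^2 + 32*b + 22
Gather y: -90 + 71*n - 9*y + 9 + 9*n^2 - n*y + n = 9*n^2 + 72*n + y*(-n - 9) - 81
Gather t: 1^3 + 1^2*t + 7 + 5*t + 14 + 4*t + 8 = 10*t + 30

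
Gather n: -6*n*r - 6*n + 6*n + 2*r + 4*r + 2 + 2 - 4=-6*n*r + 6*r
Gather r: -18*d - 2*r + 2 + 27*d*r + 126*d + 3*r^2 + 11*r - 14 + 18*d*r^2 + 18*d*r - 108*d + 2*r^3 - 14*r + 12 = 2*r^3 + r^2*(18*d + 3) + r*(45*d - 5)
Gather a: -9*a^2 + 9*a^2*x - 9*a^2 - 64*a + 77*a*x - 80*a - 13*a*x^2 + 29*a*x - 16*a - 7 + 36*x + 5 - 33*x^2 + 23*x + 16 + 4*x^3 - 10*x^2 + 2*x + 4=a^2*(9*x - 18) + a*(-13*x^2 + 106*x - 160) + 4*x^3 - 43*x^2 + 61*x + 18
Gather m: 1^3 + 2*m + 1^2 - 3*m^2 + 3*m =-3*m^2 + 5*m + 2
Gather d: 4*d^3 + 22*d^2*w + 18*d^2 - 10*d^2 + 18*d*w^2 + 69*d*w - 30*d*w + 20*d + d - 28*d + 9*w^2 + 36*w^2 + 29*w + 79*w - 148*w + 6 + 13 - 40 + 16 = 4*d^3 + d^2*(22*w + 8) + d*(18*w^2 + 39*w - 7) + 45*w^2 - 40*w - 5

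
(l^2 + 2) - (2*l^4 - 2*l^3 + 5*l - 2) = -2*l^4 + 2*l^3 + l^2 - 5*l + 4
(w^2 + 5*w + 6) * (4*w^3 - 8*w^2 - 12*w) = 4*w^5 + 12*w^4 - 28*w^3 - 108*w^2 - 72*w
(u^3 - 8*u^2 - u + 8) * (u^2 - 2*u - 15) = u^5 - 10*u^4 + 130*u^2 - u - 120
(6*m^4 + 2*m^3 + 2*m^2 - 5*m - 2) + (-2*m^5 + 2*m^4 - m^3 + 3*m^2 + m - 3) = -2*m^5 + 8*m^4 + m^3 + 5*m^2 - 4*m - 5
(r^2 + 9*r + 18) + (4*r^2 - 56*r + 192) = 5*r^2 - 47*r + 210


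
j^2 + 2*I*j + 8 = (j - 2*I)*(j + 4*I)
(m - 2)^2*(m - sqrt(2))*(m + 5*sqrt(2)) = m^4 - 4*m^3 + 4*sqrt(2)*m^3 - 16*sqrt(2)*m^2 - 6*m^2 + 16*sqrt(2)*m + 40*m - 40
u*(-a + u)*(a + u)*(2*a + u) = -2*a^3*u - a^2*u^2 + 2*a*u^3 + u^4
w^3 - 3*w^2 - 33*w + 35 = (w - 7)*(w - 1)*(w + 5)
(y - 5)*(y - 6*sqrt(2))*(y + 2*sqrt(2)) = y^3 - 4*sqrt(2)*y^2 - 5*y^2 - 24*y + 20*sqrt(2)*y + 120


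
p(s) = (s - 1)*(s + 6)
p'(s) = 2*s + 5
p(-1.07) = -10.21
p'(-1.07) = 2.86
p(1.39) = 2.88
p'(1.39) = 7.78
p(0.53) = -3.07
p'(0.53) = 6.06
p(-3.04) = -11.96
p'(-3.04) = -1.08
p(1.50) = 3.75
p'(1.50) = 8.00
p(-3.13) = -11.85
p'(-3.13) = -1.26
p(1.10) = 0.71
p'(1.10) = 7.20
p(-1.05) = -10.15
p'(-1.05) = 2.90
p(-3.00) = -12.00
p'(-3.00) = -1.00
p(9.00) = 120.00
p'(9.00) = 23.00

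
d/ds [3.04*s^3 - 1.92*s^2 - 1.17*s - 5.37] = 9.12*s^2 - 3.84*s - 1.17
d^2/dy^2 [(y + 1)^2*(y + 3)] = 6*y + 10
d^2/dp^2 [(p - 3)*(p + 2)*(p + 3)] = 6*p + 4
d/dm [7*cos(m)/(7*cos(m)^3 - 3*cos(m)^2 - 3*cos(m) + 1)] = 112*(14*cos(m)^3 - 3*cos(m)^2 - 1)*sin(m)/(-9*cos(m) + 6*cos(2*m) - 7*cos(3*m) + 2)^2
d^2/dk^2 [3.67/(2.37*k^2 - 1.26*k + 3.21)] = (-41.228046*k^2 + 21.918708*k + 3.67*(4.74*k - 1.26)*(9.48*k - 2.52) - 55.840518)/(2.37*k^2 - 1.26*k + 3.21)^3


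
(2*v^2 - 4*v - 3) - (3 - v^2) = 3*v^2 - 4*v - 6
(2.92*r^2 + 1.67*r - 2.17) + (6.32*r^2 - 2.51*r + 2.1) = 9.24*r^2 - 0.84*r - 0.0699999999999998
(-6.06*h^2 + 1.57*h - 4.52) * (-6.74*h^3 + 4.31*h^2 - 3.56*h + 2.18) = 40.8444*h^5 - 36.7004*h^4 + 58.8051*h^3 - 38.2812*h^2 + 19.5138*h - 9.8536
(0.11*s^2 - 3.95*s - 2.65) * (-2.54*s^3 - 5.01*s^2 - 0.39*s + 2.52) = -0.2794*s^5 + 9.4819*s^4 + 26.4776*s^3 + 15.0942*s^2 - 8.9205*s - 6.678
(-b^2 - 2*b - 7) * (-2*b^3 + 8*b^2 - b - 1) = 2*b^5 - 4*b^4 - b^3 - 53*b^2 + 9*b + 7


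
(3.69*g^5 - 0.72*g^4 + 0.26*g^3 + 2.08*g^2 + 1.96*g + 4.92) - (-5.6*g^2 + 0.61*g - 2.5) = 3.69*g^5 - 0.72*g^4 + 0.26*g^3 + 7.68*g^2 + 1.35*g + 7.42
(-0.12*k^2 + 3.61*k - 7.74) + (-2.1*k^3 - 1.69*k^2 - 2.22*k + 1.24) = -2.1*k^3 - 1.81*k^2 + 1.39*k - 6.5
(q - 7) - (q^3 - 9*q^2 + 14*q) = -q^3 + 9*q^2 - 13*q - 7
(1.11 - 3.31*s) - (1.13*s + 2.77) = -4.44*s - 1.66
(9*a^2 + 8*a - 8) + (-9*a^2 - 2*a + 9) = 6*a + 1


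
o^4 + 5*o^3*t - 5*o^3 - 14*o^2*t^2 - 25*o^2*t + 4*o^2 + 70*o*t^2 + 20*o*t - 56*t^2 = (o - 4)*(o - 1)*(o - 2*t)*(o + 7*t)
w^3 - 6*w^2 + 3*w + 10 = (w - 5)*(w - 2)*(w + 1)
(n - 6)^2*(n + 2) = n^3 - 10*n^2 + 12*n + 72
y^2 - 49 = (y - 7)*(y + 7)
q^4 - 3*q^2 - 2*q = q*(q - 2)*(q + 1)^2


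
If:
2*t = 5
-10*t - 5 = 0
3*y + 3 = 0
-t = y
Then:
No Solution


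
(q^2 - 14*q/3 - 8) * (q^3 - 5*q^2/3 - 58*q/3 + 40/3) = q^5 - 19*q^4/3 - 176*q^3/9 + 1052*q^2/9 + 832*q/9 - 320/3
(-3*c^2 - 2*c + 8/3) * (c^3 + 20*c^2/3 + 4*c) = -3*c^5 - 22*c^4 - 68*c^3/3 + 88*c^2/9 + 32*c/3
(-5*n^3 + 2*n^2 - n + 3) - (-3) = -5*n^3 + 2*n^2 - n + 6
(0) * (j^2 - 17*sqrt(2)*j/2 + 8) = 0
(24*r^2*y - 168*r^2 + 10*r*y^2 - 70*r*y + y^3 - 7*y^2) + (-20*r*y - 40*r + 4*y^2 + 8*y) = 24*r^2*y - 168*r^2 + 10*r*y^2 - 90*r*y - 40*r + y^3 - 3*y^2 + 8*y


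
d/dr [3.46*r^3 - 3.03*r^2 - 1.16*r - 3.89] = 10.38*r^2 - 6.06*r - 1.16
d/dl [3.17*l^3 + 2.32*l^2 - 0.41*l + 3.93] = 9.51*l^2 + 4.64*l - 0.41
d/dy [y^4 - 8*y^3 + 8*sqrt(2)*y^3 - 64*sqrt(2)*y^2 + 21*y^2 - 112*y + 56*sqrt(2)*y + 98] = 4*y^3 - 24*y^2 + 24*sqrt(2)*y^2 - 128*sqrt(2)*y + 42*y - 112 + 56*sqrt(2)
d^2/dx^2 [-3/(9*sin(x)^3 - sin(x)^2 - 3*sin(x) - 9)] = 3*(-729*sin(x)^5 + 99*sin(x)^4 + 1022*sin(x)^3 - 882*sin(x)^2 - 129*sin(x) + 531)*sin(x)/(-9*sin(x)^3 + sin(x)^2 + 3*sin(x) + 9)^3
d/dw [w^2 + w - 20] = 2*w + 1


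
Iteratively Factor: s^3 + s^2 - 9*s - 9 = (s + 1)*(s^2 - 9) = (s + 1)*(s + 3)*(s - 3)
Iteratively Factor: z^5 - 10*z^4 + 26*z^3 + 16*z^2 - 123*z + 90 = (z - 5)*(z^4 - 5*z^3 + z^2 + 21*z - 18) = (z - 5)*(z + 2)*(z^3 - 7*z^2 + 15*z - 9) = (z - 5)*(z - 3)*(z + 2)*(z^2 - 4*z + 3) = (z - 5)*(z - 3)*(z - 1)*(z + 2)*(z - 3)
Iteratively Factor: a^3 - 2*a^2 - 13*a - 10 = (a - 5)*(a^2 + 3*a + 2) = (a - 5)*(a + 1)*(a + 2)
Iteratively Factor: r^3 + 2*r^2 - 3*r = (r - 1)*(r^2 + 3*r) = r*(r - 1)*(r + 3)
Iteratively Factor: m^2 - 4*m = (m - 4)*(m)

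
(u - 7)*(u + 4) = u^2 - 3*u - 28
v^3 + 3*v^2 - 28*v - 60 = (v - 5)*(v + 2)*(v + 6)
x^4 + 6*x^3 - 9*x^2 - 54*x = x*(x - 3)*(x + 3)*(x + 6)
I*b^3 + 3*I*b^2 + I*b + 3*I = (b + 3)*(b + I)*(I*b + 1)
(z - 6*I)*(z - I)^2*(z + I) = z^4 - 7*I*z^3 - 5*z^2 - 7*I*z - 6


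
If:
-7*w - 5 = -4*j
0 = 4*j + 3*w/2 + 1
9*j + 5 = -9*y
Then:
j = 1/68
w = -12/17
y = -349/612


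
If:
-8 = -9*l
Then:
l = 8/9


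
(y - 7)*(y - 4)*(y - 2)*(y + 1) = y^4 - 12*y^3 + 37*y^2 - 6*y - 56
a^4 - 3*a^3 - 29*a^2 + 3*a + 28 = (a - 7)*(a - 1)*(a + 1)*(a + 4)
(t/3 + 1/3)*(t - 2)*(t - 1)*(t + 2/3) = t^4/3 - 4*t^3/9 - 7*t^2/9 + 4*t/9 + 4/9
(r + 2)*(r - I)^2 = r^3 + 2*r^2 - 2*I*r^2 - r - 4*I*r - 2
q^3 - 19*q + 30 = (q - 3)*(q - 2)*(q + 5)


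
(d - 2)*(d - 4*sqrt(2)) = d^2 - 4*sqrt(2)*d - 2*d + 8*sqrt(2)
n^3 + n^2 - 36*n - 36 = (n - 6)*(n + 1)*(n + 6)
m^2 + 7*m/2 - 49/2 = (m - 7/2)*(m + 7)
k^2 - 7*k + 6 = (k - 6)*(k - 1)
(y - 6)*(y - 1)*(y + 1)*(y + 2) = y^4 - 4*y^3 - 13*y^2 + 4*y + 12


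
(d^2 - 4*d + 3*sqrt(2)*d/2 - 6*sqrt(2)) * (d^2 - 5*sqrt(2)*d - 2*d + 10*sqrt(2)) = d^4 - 6*d^3 - 7*sqrt(2)*d^3/2 - 7*d^2 + 21*sqrt(2)*d^2 - 28*sqrt(2)*d + 90*d - 120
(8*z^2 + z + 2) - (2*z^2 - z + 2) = 6*z^2 + 2*z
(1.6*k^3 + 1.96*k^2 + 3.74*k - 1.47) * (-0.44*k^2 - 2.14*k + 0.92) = -0.704*k^5 - 4.2864*k^4 - 4.368*k^3 - 5.5536*k^2 + 6.5866*k - 1.3524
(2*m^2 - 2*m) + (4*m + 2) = 2*m^2 + 2*m + 2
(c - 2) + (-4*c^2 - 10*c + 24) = -4*c^2 - 9*c + 22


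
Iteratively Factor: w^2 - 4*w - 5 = (w - 5)*(w + 1)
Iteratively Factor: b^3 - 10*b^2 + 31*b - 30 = (b - 3)*(b^2 - 7*b + 10) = (b - 3)*(b - 2)*(b - 5)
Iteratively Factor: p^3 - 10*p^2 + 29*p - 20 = (p - 4)*(p^2 - 6*p + 5) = (p - 4)*(p - 1)*(p - 5)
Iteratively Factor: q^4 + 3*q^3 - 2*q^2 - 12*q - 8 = (q + 1)*(q^3 + 2*q^2 - 4*q - 8) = (q - 2)*(q + 1)*(q^2 + 4*q + 4) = (q - 2)*(q + 1)*(q + 2)*(q + 2)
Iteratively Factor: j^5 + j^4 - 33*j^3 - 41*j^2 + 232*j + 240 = (j - 5)*(j^4 + 6*j^3 - 3*j^2 - 56*j - 48) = (j - 5)*(j + 1)*(j^3 + 5*j^2 - 8*j - 48) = (j - 5)*(j + 1)*(j + 4)*(j^2 + j - 12) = (j - 5)*(j + 1)*(j + 4)^2*(j - 3)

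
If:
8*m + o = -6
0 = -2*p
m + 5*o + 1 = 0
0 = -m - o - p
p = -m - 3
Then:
No Solution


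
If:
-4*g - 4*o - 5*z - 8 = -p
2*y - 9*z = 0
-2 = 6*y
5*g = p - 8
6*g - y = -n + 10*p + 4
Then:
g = p/5 - 8/5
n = 44*p/5 + 199/15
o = p/20 - 83/270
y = -1/3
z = -2/27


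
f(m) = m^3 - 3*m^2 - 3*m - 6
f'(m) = 3*m^2 - 6*m - 3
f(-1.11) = -7.73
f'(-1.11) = 7.36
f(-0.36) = -5.36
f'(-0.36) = -0.45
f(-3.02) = -51.84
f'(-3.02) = 42.48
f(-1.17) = -8.20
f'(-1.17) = 8.13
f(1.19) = -12.13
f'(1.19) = -5.89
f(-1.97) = -19.38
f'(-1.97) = 20.46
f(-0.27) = -5.43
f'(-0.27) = -1.16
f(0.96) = -10.76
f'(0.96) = -6.00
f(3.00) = -15.00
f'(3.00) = 6.00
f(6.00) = 84.00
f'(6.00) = 69.00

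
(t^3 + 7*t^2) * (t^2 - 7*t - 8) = t^5 - 57*t^3 - 56*t^2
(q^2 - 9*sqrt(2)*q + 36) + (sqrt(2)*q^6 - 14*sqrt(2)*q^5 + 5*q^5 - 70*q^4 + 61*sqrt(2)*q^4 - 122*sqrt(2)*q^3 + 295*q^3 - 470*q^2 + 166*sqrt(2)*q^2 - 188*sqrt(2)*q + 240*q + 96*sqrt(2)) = sqrt(2)*q^6 - 14*sqrt(2)*q^5 + 5*q^5 - 70*q^4 + 61*sqrt(2)*q^4 - 122*sqrt(2)*q^3 + 295*q^3 - 469*q^2 + 166*sqrt(2)*q^2 - 197*sqrt(2)*q + 240*q + 36 + 96*sqrt(2)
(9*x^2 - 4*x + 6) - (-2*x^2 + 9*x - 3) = 11*x^2 - 13*x + 9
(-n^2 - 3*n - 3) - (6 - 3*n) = -n^2 - 9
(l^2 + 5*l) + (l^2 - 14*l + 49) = 2*l^2 - 9*l + 49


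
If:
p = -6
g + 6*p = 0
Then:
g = 36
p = -6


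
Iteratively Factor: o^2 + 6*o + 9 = (o + 3)*(o + 3)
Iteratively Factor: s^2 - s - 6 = (s + 2)*(s - 3)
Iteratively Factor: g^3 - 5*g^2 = (g)*(g^2 - 5*g) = g*(g - 5)*(g)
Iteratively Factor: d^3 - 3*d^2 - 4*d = (d)*(d^2 - 3*d - 4) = d*(d - 4)*(d + 1)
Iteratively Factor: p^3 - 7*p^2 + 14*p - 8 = (p - 2)*(p^2 - 5*p + 4) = (p - 4)*(p - 2)*(p - 1)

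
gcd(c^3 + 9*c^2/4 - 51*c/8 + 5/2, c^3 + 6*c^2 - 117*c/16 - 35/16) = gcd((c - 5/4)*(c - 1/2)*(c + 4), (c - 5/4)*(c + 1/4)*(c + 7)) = c - 5/4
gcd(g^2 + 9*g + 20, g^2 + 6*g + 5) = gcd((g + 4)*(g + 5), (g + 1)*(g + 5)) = g + 5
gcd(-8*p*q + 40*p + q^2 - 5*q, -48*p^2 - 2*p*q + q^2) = 8*p - q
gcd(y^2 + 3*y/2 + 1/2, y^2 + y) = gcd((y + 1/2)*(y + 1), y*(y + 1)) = y + 1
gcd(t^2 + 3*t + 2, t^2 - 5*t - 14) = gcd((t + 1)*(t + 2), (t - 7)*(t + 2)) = t + 2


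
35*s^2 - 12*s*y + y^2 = (-7*s + y)*(-5*s + y)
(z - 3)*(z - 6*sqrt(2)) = z^2 - 6*sqrt(2)*z - 3*z + 18*sqrt(2)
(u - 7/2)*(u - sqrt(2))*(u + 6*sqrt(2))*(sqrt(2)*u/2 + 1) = sqrt(2)*u^4/2 - 7*sqrt(2)*u^3/4 + 6*u^3 - 21*u^2 - sqrt(2)*u^2 - 12*u + 7*sqrt(2)*u/2 + 42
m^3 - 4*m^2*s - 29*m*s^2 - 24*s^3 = (m - 8*s)*(m + s)*(m + 3*s)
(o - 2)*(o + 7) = o^2 + 5*o - 14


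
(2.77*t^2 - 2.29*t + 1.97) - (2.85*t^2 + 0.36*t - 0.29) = -0.0800000000000001*t^2 - 2.65*t + 2.26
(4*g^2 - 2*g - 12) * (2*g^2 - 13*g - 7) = 8*g^4 - 56*g^3 - 26*g^2 + 170*g + 84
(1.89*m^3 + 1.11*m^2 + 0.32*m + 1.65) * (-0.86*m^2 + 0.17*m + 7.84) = -1.6254*m^5 - 0.6333*m^4 + 14.7311*m^3 + 7.3378*m^2 + 2.7893*m + 12.936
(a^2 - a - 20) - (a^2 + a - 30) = 10 - 2*a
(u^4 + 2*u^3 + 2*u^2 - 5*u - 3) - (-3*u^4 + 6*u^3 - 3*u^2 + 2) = 4*u^4 - 4*u^3 + 5*u^2 - 5*u - 5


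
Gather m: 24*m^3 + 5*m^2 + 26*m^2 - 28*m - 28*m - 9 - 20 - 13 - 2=24*m^3 + 31*m^2 - 56*m - 44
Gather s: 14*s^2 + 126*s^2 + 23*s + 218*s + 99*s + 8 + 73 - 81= 140*s^2 + 340*s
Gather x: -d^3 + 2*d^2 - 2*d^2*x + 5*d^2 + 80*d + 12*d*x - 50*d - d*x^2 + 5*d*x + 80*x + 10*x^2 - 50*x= -d^3 + 7*d^2 + 30*d + x^2*(10 - d) + x*(-2*d^2 + 17*d + 30)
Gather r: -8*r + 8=8 - 8*r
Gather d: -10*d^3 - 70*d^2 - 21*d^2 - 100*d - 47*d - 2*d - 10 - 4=-10*d^3 - 91*d^2 - 149*d - 14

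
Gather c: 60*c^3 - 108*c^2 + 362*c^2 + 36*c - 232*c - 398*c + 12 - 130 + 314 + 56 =60*c^3 + 254*c^2 - 594*c + 252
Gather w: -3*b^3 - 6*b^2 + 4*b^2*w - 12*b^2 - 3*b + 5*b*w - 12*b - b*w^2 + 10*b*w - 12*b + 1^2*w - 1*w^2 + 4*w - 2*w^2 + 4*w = -3*b^3 - 18*b^2 - 27*b + w^2*(-b - 3) + w*(4*b^2 + 15*b + 9)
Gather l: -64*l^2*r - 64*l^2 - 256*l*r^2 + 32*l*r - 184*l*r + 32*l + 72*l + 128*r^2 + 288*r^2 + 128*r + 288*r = l^2*(-64*r - 64) + l*(-256*r^2 - 152*r + 104) + 416*r^2 + 416*r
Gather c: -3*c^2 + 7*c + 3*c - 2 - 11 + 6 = -3*c^2 + 10*c - 7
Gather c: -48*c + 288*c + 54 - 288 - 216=240*c - 450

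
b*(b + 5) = b^2 + 5*b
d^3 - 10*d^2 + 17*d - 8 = (d - 8)*(d - 1)^2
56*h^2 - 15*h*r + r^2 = (-8*h + r)*(-7*h + r)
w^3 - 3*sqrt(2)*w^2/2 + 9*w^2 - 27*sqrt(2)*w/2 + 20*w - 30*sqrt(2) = (w + 4)*(w + 5)*(w - 3*sqrt(2)/2)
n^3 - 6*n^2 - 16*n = n*(n - 8)*(n + 2)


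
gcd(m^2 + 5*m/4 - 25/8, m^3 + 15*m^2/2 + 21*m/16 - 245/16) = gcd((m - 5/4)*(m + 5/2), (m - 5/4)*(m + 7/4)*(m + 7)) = m - 5/4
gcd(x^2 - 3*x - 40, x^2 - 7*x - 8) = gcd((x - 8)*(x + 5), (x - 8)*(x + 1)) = x - 8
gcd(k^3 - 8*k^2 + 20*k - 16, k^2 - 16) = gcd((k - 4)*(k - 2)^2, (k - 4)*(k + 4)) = k - 4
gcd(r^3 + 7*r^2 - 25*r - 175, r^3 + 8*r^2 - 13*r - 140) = r^2 + 12*r + 35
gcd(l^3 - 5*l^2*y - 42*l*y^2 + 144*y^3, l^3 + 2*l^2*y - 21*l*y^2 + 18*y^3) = -l^2 - 3*l*y + 18*y^2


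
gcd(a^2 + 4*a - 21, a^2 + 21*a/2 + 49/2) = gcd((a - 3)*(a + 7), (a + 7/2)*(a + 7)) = a + 7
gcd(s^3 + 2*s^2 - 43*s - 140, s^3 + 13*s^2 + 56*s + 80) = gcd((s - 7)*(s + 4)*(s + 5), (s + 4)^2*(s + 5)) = s^2 + 9*s + 20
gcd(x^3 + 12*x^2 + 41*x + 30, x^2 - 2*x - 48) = x + 6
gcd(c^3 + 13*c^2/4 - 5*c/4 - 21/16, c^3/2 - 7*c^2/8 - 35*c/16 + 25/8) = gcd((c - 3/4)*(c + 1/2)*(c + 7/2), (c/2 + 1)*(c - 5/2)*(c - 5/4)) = 1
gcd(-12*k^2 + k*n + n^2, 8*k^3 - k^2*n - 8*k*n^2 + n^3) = 1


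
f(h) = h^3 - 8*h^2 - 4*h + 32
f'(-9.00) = 383.00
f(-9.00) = -1309.00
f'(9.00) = 95.00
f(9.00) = 77.00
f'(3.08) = -24.82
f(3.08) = -26.99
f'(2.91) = -25.16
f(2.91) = -22.74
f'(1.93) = -23.71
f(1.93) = 1.67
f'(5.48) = -1.59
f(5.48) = -65.60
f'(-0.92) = 13.26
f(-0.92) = 28.13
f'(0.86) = -15.54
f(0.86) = 23.28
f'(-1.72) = 32.40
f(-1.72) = 10.12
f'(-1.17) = 18.83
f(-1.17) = 24.13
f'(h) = 3*h^2 - 16*h - 4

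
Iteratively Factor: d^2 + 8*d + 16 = (d + 4)*(d + 4)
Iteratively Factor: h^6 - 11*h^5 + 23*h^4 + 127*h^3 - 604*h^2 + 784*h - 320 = (h - 5)*(h^5 - 6*h^4 - 7*h^3 + 92*h^2 - 144*h + 64) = (h - 5)*(h - 4)*(h^4 - 2*h^3 - 15*h^2 + 32*h - 16) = (h - 5)*(h - 4)^2*(h^3 + 2*h^2 - 7*h + 4) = (h - 5)*(h - 4)^2*(h - 1)*(h^2 + 3*h - 4) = (h - 5)*(h - 4)^2*(h - 1)*(h + 4)*(h - 1)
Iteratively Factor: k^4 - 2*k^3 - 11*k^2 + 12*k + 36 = (k - 3)*(k^3 + k^2 - 8*k - 12) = (k - 3)^2*(k^2 + 4*k + 4) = (k - 3)^2*(k + 2)*(k + 2)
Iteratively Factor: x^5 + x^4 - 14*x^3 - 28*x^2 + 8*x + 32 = (x + 2)*(x^4 - x^3 - 12*x^2 - 4*x + 16) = (x - 1)*(x + 2)*(x^3 - 12*x - 16) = (x - 1)*(x + 2)^2*(x^2 - 2*x - 8) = (x - 4)*(x - 1)*(x + 2)^2*(x + 2)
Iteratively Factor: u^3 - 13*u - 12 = (u + 1)*(u^2 - u - 12) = (u - 4)*(u + 1)*(u + 3)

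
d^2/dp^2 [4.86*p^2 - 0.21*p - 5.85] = 9.72000000000000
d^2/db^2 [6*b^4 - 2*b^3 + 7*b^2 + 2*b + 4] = 72*b^2 - 12*b + 14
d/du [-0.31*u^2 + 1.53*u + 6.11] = 1.53 - 0.62*u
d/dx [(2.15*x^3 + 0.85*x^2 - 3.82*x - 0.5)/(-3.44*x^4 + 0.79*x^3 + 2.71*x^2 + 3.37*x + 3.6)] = (7.396*x^6 + 5.848*x^5 - 34.2674*x^4 + 13.6466*x^3 + 37.6217*x^2 + 8.83*x - 12.067)/(11.8336*x^8 - 5.4352*x^7 - 18.0207*x^6 - 18.9038*x^5 - 12.0993*x^4 + 23.9534*x^3 + 30.8689*x^2 + 24.264*x + 12.96)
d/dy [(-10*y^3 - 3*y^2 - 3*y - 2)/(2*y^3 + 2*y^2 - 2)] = (-7*y^4 + 6*y^3 + 39*y^2 + 10*y + 3)/(2*(y^6 + 2*y^5 + y^4 - 2*y^3 - 2*y^2 + 1))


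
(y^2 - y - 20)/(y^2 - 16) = (y - 5)/(y - 4)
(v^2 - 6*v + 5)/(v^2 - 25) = (v - 1)/(v + 5)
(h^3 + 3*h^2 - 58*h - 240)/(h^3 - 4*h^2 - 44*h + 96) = (h + 5)/(h - 2)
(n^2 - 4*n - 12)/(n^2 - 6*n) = (n + 2)/n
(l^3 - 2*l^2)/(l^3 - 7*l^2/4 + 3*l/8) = 8*l*(l - 2)/(8*l^2 - 14*l + 3)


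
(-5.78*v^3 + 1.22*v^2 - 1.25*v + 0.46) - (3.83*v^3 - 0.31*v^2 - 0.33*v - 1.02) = -9.61*v^3 + 1.53*v^2 - 0.92*v + 1.48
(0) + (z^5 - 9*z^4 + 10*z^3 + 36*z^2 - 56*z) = z^5 - 9*z^4 + 10*z^3 + 36*z^2 - 56*z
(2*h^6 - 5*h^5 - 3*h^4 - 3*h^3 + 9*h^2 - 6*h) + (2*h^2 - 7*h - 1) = 2*h^6 - 5*h^5 - 3*h^4 - 3*h^3 + 11*h^2 - 13*h - 1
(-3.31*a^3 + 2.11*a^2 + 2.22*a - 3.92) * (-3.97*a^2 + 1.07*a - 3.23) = 13.1407*a^5 - 11.9184*a^4 + 4.1356*a^3 + 11.1225*a^2 - 11.365*a + 12.6616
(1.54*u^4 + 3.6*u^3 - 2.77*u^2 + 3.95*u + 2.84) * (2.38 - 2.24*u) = -3.4496*u^5 - 4.3988*u^4 + 14.7728*u^3 - 15.4406*u^2 + 3.0394*u + 6.7592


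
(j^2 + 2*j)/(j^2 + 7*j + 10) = j/(j + 5)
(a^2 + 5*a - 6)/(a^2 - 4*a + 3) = (a + 6)/(a - 3)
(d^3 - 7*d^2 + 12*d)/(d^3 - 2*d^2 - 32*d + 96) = d*(d - 3)/(d^2 + 2*d - 24)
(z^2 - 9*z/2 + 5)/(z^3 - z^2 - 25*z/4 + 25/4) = 2*(z - 2)/(2*z^2 + 3*z - 5)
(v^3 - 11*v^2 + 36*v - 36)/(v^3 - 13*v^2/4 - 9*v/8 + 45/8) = 8*(v^2 - 8*v + 12)/(8*v^2 - 2*v - 15)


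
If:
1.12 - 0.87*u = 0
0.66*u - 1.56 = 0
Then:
No Solution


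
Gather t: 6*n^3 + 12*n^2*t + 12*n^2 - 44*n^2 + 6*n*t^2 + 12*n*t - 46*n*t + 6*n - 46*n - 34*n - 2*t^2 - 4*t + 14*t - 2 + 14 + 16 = 6*n^3 - 32*n^2 - 74*n + t^2*(6*n - 2) + t*(12*n^2 - 34*n + 10) + 28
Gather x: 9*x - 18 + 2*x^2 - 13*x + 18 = 2*x^2 - 4*x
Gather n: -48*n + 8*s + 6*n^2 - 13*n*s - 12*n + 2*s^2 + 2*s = 6*n^2 + n*(-13*s - 60) + 2*s^2 + 10*s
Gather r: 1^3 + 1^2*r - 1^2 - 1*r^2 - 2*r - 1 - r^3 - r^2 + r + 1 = -r^3 - 2*r^2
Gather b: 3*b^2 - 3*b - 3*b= 3*b^2 - 6*b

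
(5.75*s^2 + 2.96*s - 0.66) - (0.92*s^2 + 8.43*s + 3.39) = 4.83*s^2 - 5.47*s - 4.05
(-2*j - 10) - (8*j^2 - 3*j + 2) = -8*j^2 + j - 12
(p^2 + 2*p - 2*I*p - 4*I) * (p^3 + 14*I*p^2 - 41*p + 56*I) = p^5 + 2*p^4 + 12*I*p^4 - 13*p^3 + 24*I*p^3 - 26*p^2 + 138*I*p^2 + 112*p + 276*I*p + 224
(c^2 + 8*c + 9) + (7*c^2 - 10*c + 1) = 8*c^2 - 2*c + 10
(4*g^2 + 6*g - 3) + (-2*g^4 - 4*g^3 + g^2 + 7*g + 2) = -2*g^4 - 4*g^3 + 5*g^2 + 13*g - 1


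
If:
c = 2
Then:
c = 2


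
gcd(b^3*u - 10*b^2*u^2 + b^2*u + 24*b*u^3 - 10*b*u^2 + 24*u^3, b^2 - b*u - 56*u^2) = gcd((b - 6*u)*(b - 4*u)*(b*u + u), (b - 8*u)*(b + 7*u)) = 1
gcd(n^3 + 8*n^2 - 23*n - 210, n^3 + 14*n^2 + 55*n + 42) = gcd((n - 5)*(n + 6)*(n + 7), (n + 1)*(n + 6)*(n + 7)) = n^2 + 13*n + 42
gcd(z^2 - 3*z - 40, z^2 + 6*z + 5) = z + 5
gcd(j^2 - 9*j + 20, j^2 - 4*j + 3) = 1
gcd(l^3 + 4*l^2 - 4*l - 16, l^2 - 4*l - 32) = l + 4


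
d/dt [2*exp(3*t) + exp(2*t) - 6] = (6*exp(t) + 2)*exp(2*t)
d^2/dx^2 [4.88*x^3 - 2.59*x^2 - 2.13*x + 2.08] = 29.28*x - 5.18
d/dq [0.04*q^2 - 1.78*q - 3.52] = 0.08*q - 1.78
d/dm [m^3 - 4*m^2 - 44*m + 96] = 3*m^2 - 8*m - 44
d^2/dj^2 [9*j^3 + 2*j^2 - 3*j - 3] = 54*j + 4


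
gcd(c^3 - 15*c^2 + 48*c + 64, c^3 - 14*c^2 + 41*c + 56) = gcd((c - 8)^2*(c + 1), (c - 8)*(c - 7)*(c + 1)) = c^2 - 7*c - 8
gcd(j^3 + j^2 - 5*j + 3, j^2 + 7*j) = 1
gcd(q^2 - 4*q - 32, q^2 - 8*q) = q - 8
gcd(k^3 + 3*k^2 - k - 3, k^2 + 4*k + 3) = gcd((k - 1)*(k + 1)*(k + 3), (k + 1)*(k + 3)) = k^2 + 4*k + 3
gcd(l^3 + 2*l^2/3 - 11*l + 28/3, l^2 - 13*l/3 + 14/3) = l - 7/3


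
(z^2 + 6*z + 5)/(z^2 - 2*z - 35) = (z + 1)/(z - 7)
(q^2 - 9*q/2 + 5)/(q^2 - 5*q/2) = (q - 2)/q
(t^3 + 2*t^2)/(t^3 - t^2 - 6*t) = t/(t - 3)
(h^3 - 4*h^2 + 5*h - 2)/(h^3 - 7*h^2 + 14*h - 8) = (h - 1)/(h - 4)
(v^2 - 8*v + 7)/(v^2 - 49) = (v - 1)/(v + 7)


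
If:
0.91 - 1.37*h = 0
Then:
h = 0.66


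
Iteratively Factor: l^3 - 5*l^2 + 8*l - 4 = (l - 2)*(l^2 - 3*l + 2) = (l - 2)*(l - 1)*(l - 2)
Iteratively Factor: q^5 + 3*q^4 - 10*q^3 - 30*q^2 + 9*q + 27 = (q + 3)*(q^4 - 10*q^2 + 9) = (q + 3)^2*(q^3 - 3*q^2 - q + 3) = (q - 1)*(q + 3)^2*(q^2 - 2*q - 3) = (q - 1)*(q + 1)*(q + 3)^2*(q - 3)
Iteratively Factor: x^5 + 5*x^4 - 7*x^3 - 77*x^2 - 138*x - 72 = (x + 3)*(x^4 + 2*x^3 - 13*x^2 - 38*x - 24) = (x + 2)*(x + 3)*(x^3 - 13*x - 12) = (x - 4)*(x + 2)*(x + 3)*(x^2 + 4*x + 3) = (x - 4)*(x + 2)*(x + 3)^2*(x + 1)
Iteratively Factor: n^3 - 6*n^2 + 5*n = (n - 1)*(n^2 - 5*n) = (n - 5)*(n - 1)*(n)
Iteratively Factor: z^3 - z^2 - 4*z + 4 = (z + 2)*(z^2 - 3*z + 2) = (z - 1)*(z + 2)*(z - 2)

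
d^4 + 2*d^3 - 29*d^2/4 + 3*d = d*(d - 3/2)*(d - 1/2)*(d + 4)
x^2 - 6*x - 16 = (x - 8)*(x + 2)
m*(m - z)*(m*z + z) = m^3*z - m^2*z^2 + m^2*z - m*z^2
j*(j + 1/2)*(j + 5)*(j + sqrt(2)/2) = j^4 + sqrt(2)*j^3/2 + 11*j^3/2 + 5*j^2/2 + 11*sqrt(2)*j^2/4 + 5*sqrt(2)*j/4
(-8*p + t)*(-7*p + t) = 56*p^2 - 15*p*t + t^2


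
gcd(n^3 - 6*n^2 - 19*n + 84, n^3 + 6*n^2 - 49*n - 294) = n - 7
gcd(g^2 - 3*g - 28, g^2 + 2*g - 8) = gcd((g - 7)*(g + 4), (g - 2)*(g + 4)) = g + 4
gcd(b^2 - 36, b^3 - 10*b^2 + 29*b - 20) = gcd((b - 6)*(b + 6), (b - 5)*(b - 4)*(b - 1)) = 1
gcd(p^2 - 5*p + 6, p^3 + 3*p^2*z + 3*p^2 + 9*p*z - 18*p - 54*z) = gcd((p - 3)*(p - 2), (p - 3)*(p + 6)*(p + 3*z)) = p - 3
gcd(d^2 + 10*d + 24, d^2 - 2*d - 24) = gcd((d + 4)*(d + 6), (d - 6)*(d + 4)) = d + 4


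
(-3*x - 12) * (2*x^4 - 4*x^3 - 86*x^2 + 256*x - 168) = -6*x^5 - 12*x^4 + 306*x^3 + 264*x^2 - 2568*x + 2016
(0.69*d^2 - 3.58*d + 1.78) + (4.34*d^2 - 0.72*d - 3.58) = 5.03*d^2 - 4.3*d - 1.8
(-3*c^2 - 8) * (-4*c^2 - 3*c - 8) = 12*c^4 + 9*c^3 + 56*c^2 + 24*c + 64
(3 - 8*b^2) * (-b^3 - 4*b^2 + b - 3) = 8*b^5 + 32*b^4 - 11*b^3 + 12*b^2 + 3*b - 9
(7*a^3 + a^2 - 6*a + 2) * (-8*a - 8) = -56*a^4 - 64*a^3 + 40*a^2 + 32*a - 16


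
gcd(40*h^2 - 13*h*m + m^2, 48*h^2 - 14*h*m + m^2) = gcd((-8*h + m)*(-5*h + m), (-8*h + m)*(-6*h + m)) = 8*h - m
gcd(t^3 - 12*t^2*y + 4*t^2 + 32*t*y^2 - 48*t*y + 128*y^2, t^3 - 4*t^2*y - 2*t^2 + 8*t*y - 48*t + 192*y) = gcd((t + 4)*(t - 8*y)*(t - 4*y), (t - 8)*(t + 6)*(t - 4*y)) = -t + 4*y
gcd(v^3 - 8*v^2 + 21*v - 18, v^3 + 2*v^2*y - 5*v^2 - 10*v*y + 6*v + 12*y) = v^2 - 5*v + 6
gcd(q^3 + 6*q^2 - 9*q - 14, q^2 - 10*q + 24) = 1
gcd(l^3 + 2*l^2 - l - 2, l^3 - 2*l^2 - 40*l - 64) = l + 2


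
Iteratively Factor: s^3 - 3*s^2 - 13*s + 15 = (s - 1)*(s^2 - 2*s - 15) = (s - 1)*(s + 3)*(s - 5)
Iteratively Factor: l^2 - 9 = (l - 3)*(l + 3)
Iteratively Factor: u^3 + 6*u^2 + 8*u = (u + 4)*(u^2 + 2*u) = (u + 2)*(u + 4)*(u)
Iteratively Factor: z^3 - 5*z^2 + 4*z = (z - 1)*(z^2 - 4*z) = (z - 4)*(z - 1)*(z)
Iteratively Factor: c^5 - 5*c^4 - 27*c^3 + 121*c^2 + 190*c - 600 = (c + 4)*(c^4 - 9*c^3 + 9*c^2 + 85*c - 150) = (c - 5)*(c + 4)*(c^3 - 4*c^2 - 11*c + 30) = (c - 5)^2*(c + 4)*(c^2 + c - 6) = (c - 5)^2*(c + 3)*(c + 4)*(c - 2)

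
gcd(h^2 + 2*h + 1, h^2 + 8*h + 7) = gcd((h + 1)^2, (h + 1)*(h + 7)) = h + 1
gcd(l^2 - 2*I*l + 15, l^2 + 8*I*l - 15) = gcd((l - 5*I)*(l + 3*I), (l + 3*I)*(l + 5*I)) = l + 3*I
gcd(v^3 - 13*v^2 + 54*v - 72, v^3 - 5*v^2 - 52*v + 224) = v - 4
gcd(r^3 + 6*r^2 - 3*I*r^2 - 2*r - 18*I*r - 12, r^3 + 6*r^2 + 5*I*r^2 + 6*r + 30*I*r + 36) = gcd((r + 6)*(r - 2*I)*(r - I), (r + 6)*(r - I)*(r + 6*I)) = r^2 + r*(6 - I) - 6*I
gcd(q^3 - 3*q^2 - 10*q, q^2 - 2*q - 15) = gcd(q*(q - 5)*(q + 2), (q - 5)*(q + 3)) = q - 5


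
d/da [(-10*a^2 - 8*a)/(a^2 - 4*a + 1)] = 4*(12*a^2 - 5*a - 2)/(a^4 - 8*a^3 + 18*a^2 - 8*a + 1)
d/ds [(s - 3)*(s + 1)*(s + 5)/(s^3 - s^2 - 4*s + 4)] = 2*(-2*s^4 + 9*s^3 + 16*s^2 - 3*s - 56)/(s^6 - 2*s^5 - 7*s^4 + 16*s^3 + 8*s^2 - 32*s + 16)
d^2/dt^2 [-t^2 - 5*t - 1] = -2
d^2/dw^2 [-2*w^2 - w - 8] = -4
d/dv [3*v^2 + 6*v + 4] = 6*v + 6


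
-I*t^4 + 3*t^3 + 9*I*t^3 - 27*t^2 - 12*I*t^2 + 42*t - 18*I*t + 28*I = (t - 7)*(t - 2)*(t + 2*I)*(-I*t + 1)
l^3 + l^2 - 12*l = l*(l - 3)*(l + 4)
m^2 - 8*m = m*(m - 8)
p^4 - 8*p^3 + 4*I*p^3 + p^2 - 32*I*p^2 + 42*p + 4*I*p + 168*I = (p - 7)*(p - 3)*(p + 2)*(p + 4*I)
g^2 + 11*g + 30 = (g + 5)*(g + 6)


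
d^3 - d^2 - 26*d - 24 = (d - 6)*(d + 1)*(d + 4)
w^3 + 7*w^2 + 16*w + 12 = (w + 2)^2*(w + 3)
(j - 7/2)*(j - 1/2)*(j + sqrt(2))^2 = j^4 - 4*j^3 + 2*sqrt(2)*j^3 - 8*sqrt(2)*j^2 + 15*j^2/4 - 8*j + 7*sqrt(2)*j/2 + 7/2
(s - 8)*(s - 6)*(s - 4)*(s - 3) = s^4 - 21*s^3 + 158*s^2 - 504*s + 576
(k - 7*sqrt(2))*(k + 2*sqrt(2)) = k^2 - 5*sqrt(2)*k - 28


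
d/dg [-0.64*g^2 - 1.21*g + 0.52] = -1.28*g - 1.21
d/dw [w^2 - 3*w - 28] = 2*w - 3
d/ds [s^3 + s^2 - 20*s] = 3*s^2 + 2*s - 20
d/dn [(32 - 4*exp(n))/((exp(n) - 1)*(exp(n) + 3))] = 4*(exp(2*n) - 16*exp(n) - 13)*exp(n)/(exp(4*n) + 4*exp(3*n) - 2*exp(2*n) - 12*exp(n) + 9)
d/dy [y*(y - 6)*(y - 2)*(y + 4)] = 4*y^3 - 12*y^2 - 40*y + 48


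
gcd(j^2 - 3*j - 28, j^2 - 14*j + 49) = j - 7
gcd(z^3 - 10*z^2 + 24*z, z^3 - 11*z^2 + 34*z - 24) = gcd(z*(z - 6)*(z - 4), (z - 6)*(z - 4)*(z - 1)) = z^2 - 10*z + 24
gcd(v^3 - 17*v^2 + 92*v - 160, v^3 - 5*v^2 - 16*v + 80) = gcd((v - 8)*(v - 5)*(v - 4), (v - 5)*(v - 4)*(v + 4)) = v^2 - 9*v + 20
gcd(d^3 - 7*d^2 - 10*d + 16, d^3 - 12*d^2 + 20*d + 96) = d^2 - 6*d - 16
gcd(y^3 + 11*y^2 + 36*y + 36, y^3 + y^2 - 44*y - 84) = y^2 + 8*y + 12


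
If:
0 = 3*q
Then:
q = 0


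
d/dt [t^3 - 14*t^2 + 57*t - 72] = 3*t^2 - 28*t + 57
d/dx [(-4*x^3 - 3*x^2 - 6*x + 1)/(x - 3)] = (-8*x^3 + 33*x^2 + 18*x + 17)/(x^2 - 6*x + 9)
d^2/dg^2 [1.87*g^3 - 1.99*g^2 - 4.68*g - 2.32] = 11.22*g - 3.98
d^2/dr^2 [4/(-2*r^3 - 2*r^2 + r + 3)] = 8*(2*(3*r + 1)*(2*r^3 + 2*r^2 - r - 3) - (6*r^2 + 4*r - 1)^2)/(2*r^3 + 2*r^2 - r - 3)^3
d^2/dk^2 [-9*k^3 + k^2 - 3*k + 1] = 2 - 54*k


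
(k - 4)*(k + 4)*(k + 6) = k^3 + 6*k^2 - 16*k - 96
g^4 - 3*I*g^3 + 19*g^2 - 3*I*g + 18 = (g - 6*I)*(g - I)*(g + I)*(g + 3*I)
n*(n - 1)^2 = n^3 - 2*n^2 + n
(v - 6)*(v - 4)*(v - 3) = v^3 - 13*v^2 + 54*v - 72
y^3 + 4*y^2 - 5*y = y*(y - 1)*(y + 5)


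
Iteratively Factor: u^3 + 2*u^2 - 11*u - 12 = (u + 1)*(u^2 + u - 12) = (u + 1)*(u + 4)*(u - 3)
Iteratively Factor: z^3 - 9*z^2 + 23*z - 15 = (z - 1)*(z^2 - 8*z + 15) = (z - 3)*(z - 1)*(z - 5)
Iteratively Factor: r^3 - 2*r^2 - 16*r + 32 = (r + 4)*(r^2 - 6*r + 8) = (r - 2)*(r + 4)*(r - 4)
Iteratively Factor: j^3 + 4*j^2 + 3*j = (j + 1)*(j^2 + 3*j) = j*(j + 1)*(j + 3)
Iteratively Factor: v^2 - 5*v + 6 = (v - 3)*(v - 2)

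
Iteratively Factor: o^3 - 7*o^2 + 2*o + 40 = (o - 4)*(o^2 - 3*o - 10) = (o - 4)*(o + 2)*(o - 5)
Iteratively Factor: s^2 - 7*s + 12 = (s - 4)*(s - 3)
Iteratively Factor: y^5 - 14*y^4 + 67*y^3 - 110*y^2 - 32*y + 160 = (y - 2)*(y^4 - 12*y^3 + 43*y^2 - 24*y - 80) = (y - 4)*(y - 2)*(y^3 - 8*y^2 + 11*y + 20) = (y - 5)*(y - 4)*(y - 2)*(y^2 - 3*y - 4) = (y - 5)*(y - 4)*(y - 2)*(y + 1)*(y - 4)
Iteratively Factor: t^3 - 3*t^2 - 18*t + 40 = (t - 5)*(t^2 + 2*t - 8) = (t - 5)*(t + 4)*(t - 2)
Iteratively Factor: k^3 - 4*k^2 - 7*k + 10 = (k - 5)*(k^2 + k - 2) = (k - 5)*(k - 1)*(k + 2)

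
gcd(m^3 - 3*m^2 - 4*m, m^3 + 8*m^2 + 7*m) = m^2 + m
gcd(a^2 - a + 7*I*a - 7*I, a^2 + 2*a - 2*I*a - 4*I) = 1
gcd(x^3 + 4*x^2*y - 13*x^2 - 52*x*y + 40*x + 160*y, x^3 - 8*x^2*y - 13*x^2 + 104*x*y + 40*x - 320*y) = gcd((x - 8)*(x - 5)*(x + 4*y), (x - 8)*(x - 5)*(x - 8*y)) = x^2 - 13*x + 40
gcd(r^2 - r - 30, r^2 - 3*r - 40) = r + 5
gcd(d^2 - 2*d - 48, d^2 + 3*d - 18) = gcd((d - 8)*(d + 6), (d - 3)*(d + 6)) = d + 6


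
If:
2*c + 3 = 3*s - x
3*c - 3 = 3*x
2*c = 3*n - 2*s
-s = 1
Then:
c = -5/3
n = -16/9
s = -1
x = -8/3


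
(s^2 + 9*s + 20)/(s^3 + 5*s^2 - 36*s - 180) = (s + 4)/(s^2 - 36)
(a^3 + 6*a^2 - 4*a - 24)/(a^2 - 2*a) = a + 8 + 12/a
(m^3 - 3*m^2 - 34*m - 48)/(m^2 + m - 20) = (m^3 - 3*m^2 - 34*m - 48)/(m^2 + m - 20)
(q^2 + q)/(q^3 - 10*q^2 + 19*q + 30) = q/(q^2 - 11*q + 30)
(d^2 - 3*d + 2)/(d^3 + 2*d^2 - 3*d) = (d - 2)/(d*(d + 3))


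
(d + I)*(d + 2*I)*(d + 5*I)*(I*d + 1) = I*d^4 - 7*d^3 - 9*I*d^2 - 7*d - 10*I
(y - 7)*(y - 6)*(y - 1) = y^3 - 14*y^2 + 55*y - 42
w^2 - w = w*(w - 1)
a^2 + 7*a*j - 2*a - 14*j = (a - 2)*(a + 7*j)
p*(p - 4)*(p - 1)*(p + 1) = p^4 - 4*p^3 - p^2 + 4*p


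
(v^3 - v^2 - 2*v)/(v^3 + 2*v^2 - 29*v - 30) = v*(v - 2)/(v^2 + v - 30)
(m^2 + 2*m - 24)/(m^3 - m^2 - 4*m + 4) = (m^2 + 2*m - 24)/(m^3 - m^2 - 4*m + 4)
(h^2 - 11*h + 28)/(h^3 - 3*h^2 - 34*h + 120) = (h - 7)/(h^2 + h - 30)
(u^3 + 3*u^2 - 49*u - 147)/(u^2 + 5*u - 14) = (u^2 - 4*u - 21)/(u - 2)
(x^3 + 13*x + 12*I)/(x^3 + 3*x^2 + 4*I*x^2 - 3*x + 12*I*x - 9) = (x - 4*I)/(x + 3)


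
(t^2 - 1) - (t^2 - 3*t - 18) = 3*t + 17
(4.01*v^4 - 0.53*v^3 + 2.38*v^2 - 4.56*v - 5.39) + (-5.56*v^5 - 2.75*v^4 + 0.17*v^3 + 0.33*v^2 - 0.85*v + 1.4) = -5.56*v^5 + 1.26*v^4 - 0.36*v^3 + 2.71*v^2 - 5.41*v - 3.99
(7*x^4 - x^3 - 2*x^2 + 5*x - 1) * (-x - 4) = -7*x^5 - 27*x^4 + 6*x^3 + 3*x^2 - 19*x + 4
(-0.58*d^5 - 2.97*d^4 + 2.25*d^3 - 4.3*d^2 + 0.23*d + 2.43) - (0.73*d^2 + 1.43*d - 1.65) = -0.58*d^5 - 2.97*d^4 + 2.25*d^3 - 5.03*d^2 - 1.2*d + 4.08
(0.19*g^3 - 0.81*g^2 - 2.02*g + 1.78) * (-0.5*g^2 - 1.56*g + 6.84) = -0.095*g^5 + 0.1086*g^4 + 3.5732*g^3 - 3.2792*g^2 - 16.5936*g + 12.1752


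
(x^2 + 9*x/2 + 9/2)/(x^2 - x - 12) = (x + 3/2)/(x - 4)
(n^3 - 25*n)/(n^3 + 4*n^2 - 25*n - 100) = n/(n + 4)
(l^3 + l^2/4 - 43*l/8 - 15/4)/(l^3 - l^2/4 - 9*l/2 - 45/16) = 2*(l + 2)/(2*l + 3)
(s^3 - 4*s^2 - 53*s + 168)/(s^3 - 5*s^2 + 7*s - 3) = (s^2 - s - 56)/(s^2 - 2*s + 1)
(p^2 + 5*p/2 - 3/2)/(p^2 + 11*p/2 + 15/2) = (2*p - 1)/(2*p + 5)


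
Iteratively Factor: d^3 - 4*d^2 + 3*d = (d)*(d^2 - 4*d + 3) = d*(d - 1)*(d - 3)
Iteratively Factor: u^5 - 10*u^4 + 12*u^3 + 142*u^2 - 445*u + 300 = (u - 3)*(u^4 - 7*u^3 - 9*u^2 + 115*u - 100) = (u - 3)*(u + 4)*(u^3 - 11*u^2 + 35*u - 25) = (u - 5)*(u - 3)*(u + 4)*(u^2 - 6*u + 5) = (u - 5)^2*(u - 3)*(u + 4)*(u - 1)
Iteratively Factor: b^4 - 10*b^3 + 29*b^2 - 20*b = (b - 4)*(b^3 - 6*b^2 + 5*b) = (b - 5)*(b - 4)*(b^2 - b) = (b - 5)*(b - 4)*(b - 1)*(b)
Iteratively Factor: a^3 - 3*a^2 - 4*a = (a)*(a^2 - 3*a - 4) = a*(a - 4)*(a + 1)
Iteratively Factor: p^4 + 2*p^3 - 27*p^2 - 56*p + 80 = (p + 4)*(p^3 - 2*p^2 - 19*p + 20) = (p + 4)^2*(p^2 - 6*p + 5) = (p - 1)*(p + 4)^2*(p - 5)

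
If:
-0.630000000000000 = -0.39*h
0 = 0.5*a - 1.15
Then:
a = 2.30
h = 1.62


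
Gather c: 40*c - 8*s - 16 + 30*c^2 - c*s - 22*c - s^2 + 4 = 30*c^2 + c*(18 - s) - s^2 - 8*s - 12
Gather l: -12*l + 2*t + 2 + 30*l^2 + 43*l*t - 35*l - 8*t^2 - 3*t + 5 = 30*l^2 + l*(43*t - 47) - 8*t^2 - t + 7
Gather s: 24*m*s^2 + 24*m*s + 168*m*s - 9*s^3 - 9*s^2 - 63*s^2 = 192*m*s - 9*s^3 + s^2*(24*m - 72)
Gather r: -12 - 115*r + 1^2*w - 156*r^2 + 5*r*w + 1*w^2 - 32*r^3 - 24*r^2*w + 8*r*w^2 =-32*r^3 + r^2*(-24*w - 156) + r*(8*w^2 + 5*w - 115) + w^2 + w - 12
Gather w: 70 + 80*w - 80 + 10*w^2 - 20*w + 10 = 10*w^2 + 60*w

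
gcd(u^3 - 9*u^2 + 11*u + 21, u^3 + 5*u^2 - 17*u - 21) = u^2 - 2*u - 3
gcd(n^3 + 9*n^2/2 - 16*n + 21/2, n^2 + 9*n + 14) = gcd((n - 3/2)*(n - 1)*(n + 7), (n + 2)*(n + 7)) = n + 7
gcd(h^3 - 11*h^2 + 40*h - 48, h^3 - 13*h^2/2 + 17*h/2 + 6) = h^2 - 7*h + 12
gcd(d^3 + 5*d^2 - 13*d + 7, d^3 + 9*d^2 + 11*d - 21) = d^2 + 6*d - 7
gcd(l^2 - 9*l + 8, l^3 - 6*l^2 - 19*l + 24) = l^2 - 9*l + 8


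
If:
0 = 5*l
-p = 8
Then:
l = 0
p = -8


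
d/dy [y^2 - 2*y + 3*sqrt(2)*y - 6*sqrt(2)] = 2*y - 2 + 3*sqrt(2)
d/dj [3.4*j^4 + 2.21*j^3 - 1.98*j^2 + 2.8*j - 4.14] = 13.6*j^3 + 6.63*j^2 - 3.96*j + 2.8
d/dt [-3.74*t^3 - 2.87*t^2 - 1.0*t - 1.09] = -11.22*t^2 - 5.74*t - 1.0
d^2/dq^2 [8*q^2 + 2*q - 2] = 16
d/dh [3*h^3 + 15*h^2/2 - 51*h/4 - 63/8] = 9*h^2 + 15*h - 51/4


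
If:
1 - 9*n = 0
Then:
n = 1/9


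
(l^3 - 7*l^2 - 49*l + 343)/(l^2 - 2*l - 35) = (l^2 - 49)/(l + 5)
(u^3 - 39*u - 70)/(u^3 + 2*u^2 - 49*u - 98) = (u + 5)/(u + 7)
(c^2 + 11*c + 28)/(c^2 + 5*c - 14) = (c + 4)/(c - 2)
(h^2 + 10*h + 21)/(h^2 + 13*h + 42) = (h + 3)/(h + 6)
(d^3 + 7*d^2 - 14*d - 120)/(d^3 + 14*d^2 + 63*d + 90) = (d - 4)/(d + 3)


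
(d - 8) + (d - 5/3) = 2*d - 29/3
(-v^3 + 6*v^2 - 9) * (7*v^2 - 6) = -7*v^5 + 42*v^4 + 6*v^3 - 99*v^2 + 54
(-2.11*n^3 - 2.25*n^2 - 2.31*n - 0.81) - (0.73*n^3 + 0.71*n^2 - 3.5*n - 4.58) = -2.84*n^3 - 2.96*n^2 + 1.19*n + 3.77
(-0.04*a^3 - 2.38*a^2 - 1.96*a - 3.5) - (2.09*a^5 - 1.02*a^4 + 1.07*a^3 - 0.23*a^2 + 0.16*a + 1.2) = -2.09*a^5 + 1.02*a^4 - 1.11*a^3 - 2.15*a^2 - 2.12*a - 4.7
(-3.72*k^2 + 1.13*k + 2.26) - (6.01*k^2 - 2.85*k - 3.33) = -9.73*k^2 + 3.98*k + 5.59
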